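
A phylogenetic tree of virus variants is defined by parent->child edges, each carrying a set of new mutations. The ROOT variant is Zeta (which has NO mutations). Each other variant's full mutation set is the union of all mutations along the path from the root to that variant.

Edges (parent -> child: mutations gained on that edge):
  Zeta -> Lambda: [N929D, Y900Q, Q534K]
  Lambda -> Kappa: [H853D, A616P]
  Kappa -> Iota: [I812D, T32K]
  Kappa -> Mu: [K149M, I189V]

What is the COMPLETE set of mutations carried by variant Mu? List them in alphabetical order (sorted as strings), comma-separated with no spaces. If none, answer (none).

At Zeta: gained [] -> total []
At Lambda: gained ['N929D', 'Y900Q', 'Q534K'] -> total ['N929D', 'Q534K', 'Y900Q']
At Kappa: gained ['H853D', 'A616P'] -> total ['A616P', 'H853D', 'N929D', 'Q534K', 'Y900Q']
At Mu: gained ['K149M', 'I189V'] -> total ['A616P', 'H853D', 'I189V', 'K149M', 'N929D', 'Q534K', 'Y900Q']

Answer: A616P,H853D,I189V,K149M,N929D,Q534K,Y900Q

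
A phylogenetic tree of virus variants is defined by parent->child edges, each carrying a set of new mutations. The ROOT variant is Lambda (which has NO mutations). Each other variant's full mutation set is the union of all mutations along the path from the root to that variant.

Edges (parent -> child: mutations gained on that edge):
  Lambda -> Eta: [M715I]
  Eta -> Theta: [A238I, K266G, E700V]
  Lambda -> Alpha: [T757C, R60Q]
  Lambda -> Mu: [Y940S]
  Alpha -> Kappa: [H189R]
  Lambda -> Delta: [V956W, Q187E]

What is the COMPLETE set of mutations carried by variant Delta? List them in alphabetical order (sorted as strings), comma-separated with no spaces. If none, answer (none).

Answer: Q187E,V956W

Derivation:
At Lambda: gained [] -> total []
At Delta: gained ['V956W', 'Q187E'] -> total ['Q187E', 'V956W']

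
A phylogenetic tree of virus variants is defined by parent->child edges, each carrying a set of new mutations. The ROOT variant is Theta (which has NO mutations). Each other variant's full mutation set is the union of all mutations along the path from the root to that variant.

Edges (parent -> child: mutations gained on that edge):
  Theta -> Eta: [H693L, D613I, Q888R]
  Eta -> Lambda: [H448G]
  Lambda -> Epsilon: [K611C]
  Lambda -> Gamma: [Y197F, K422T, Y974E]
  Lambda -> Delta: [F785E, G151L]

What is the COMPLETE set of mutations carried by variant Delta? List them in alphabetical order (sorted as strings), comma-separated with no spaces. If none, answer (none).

Answer: D613I,F785E,G151L,H448G,H693L,Q888R

Derivation:
At Theta: gained [] -> total []
At Eta: gained ['H693L', 'D613I', 'Q888R'] -> total ['D613I', 'H693L', 'Q888R']
At Lambda: gained ['H448G'] -> total ['D613I', 'H448G', 'H693L', 'Q888R']
At Delta: gained ['F785E', 'G151L'] -> total ['D613I', 'F785E', 'G151L', 'H448G', 'H693L', 'Q888R']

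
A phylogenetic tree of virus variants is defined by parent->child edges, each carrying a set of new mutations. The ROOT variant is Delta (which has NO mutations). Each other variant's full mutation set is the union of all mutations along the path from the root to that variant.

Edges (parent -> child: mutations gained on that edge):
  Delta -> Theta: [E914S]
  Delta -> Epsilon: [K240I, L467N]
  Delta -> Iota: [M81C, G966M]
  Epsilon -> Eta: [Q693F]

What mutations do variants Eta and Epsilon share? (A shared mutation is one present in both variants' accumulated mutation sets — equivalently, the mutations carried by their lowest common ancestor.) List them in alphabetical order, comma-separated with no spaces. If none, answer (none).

Accumulating mutations along path to Eta:
  At Delta: gained [] -> total []
  At Epsilon: gained ['K240I', 'L467N'] -> total ['K240I', 'L467N']
  At Eta: gained ['Q693F'] -> total ['K240I', 'L467N', 'Q693F']
Mutations(Eta) = ['K240I', 'L467N', 'Q693F']
Accumulating mutations along path to Epsilon:
  At Delta: gained [] -> total []
  At Epsilon: gained ['K240I', 'L467N'] -> total ['K240I', 'L467N']
Mutations(Epsilon) = ['K240I', 'L467N']
Intersection: ['K240I', 'L467N', 'Q693F'] ∩ ['K240I', 'L467N'] = ['K240I', 'L467N']

Answer: K240I,L467N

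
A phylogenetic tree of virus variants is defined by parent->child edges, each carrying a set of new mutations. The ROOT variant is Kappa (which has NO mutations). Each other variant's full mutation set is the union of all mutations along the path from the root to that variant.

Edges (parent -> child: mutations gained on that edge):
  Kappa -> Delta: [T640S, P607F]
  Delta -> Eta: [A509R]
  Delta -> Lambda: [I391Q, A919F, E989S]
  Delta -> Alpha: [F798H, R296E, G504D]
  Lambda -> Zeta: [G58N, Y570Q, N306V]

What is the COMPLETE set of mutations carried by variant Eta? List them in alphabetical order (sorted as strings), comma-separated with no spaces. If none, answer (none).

Answer: A509R,P607F,T640S

Derivation:
At Kappa: gained [] -> total []
At Delta: gained ['T640S', 'P607F'] -> total ['P607F', 'T640S']
At Eta: gained ['A509R'] -> total ['A509R', 'P607F', 'T640S']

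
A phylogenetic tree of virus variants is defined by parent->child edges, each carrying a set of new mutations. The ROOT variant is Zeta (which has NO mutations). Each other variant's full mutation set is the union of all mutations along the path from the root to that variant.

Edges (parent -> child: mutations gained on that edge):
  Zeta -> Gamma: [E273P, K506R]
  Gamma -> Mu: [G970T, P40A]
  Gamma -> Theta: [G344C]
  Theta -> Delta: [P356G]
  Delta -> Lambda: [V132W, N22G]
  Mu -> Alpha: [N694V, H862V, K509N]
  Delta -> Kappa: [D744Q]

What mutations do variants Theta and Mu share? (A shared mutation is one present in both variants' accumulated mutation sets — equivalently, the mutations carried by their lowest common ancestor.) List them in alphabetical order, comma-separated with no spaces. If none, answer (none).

Answer: E273P,K506R

Derivation:
Accumulating mutations along path to Theta:
  At Zeta: gained [] -> total []
  At Gamma: gained ['E273P', 'K506R'] -> total ['E273P', 'K506R']
  At Theta: gained ['G344C'] -> total ['E273P', 'G344C', 'K506R']
Mutations(Theta) = ['E273P', 'G344C', 'K506R']
Accumulating mutations along path to Mu:
  At Zeta: gained [] -> total []
  At Gamma: gained ['E273P', 'K506R'] -> total ['E273P', 'K506R']
  At Mu: gained ['G970T', 'P40A'] -> total ['E273P', 'G970T', 'K506R', 'P40A']
Mutations(Mu) = ['E273P', 'G970T', 'K506R', 'P40A']
Intersection: ['E273P', 'G344C', 'K506R'] ∩ ['E273P', 'G970T', 'K506R', 'P40A'] = ['E273P', 'K506R']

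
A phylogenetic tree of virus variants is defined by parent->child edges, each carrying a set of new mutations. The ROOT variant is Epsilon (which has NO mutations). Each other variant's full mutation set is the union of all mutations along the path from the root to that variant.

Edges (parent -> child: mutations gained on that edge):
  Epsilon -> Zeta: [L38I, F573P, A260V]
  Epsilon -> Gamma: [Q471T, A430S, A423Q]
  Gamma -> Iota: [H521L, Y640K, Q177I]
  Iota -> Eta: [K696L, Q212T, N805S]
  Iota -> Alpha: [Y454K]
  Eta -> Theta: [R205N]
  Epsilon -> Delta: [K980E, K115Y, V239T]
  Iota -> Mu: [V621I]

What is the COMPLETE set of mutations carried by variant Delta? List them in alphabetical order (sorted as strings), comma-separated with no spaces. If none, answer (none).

At Epsilon: gained [] -> total []
At Delta: gained ['K980E', 'K115Y', 'V239T'] -> total ['K115Y', 'K980E', 'V239T']

Answer: K115Y,K980E,V239T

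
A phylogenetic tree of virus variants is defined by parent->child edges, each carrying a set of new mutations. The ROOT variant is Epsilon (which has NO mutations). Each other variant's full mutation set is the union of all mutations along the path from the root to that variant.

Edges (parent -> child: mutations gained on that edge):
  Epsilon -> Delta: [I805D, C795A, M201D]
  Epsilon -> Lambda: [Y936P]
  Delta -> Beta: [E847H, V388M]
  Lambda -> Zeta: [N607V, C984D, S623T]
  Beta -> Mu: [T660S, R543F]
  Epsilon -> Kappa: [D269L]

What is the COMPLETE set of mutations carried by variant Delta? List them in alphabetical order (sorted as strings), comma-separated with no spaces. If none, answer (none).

At Epsilon: gained [] -> total []
At Delta: gained ['I805D', 'C795A', 'M201D'] -> total ['C795A', 'I805D', 'M201D']

Answer: C795A,I805D,M201D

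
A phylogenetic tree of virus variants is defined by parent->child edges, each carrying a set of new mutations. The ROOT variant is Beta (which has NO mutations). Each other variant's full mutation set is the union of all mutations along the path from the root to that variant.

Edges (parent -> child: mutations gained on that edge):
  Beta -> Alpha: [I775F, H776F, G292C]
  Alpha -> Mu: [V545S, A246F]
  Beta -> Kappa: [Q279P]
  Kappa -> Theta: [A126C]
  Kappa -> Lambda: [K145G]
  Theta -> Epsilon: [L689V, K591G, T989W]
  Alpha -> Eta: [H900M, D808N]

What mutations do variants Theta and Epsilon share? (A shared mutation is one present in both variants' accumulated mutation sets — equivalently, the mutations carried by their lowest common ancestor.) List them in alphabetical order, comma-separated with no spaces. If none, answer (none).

Accumulating mutations along path to Theta:
  At Beta: gained [] -> total []
  At Kappa: gained ['Q279P'] -> total ['Q279P']
  At Theta: gained ['A126C'] -> total ['A126C', 'Q279P']
Mutations(Theta) = ['A126C', 'Q279P']
Accumulating mutations along path to Epsilon:
  At Beta: gained [] -> total []
  At Kappa: gained ['Q279P'] -> total ['Q279P']
  At Theta: gained ['A126C'] -> total ['A126C', 'Q279P']
  At Epsilon: gained ['L689V', 'K591G', 'T989W'] -> total ['A126C', 'K591G', 'L689V', 'Q279P', 'T989W']
Mutations(Epsilon) = ['A126C', 'K591G', 'L689V', 'Q279P', 'T989W']
Intersection: ['A126C', 'Q279P'] ∩ ['A126C', 'K591G', 'L689V', 'Q279P', 'T989W'] = ['A126C', 'Q279P']

Answer: A126C,Q279P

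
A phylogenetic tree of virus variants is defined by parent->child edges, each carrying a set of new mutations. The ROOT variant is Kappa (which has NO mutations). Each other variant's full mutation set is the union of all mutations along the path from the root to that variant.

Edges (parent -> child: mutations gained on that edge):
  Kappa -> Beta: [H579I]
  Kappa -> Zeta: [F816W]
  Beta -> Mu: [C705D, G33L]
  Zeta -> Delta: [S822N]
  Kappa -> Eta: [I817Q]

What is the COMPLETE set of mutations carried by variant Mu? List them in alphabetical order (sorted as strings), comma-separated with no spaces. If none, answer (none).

At Kappa: gained [] -> total []
At Beta: gained ['H579I'] -> total ['H579I']
At Mu: gained ['C705D', 'G33L'] -> total ['C705D', 'G33L', 'H579I']

Answer: C705D,G33L,H579I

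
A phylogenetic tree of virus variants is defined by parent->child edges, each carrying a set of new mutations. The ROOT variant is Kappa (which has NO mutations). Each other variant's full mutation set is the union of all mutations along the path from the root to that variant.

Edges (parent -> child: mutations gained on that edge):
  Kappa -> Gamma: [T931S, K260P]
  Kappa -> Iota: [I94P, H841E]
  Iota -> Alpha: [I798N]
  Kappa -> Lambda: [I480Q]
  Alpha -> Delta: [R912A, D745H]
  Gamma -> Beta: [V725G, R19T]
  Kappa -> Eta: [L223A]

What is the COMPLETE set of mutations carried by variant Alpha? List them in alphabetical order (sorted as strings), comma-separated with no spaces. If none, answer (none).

Answer: H841E,I798N,I94P

Derivation:
At Kappa: gained [] -> total []
At Iota: gained ['I94P', 'H841E'] -> total ['H841E', 'I94P']
At Alpha: gained ['I798N'] -> total ['H841E', 'I798N', 'I94P']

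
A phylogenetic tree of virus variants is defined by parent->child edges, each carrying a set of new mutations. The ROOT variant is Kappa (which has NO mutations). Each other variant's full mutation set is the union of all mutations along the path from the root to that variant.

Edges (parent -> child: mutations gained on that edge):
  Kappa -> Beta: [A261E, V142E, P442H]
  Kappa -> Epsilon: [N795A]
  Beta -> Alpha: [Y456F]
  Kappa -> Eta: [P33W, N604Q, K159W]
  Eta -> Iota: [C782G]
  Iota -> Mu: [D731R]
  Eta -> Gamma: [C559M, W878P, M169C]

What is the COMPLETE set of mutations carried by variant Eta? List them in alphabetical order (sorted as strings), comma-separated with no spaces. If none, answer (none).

Answer: K159W,N604Q,P33W

Derivation:
At Kappa: gained [] -> total []
At Eta: gained ['P33W', 'N604Q', 'K159W'] -> total ['K159W', 'N604Q', 'P33W']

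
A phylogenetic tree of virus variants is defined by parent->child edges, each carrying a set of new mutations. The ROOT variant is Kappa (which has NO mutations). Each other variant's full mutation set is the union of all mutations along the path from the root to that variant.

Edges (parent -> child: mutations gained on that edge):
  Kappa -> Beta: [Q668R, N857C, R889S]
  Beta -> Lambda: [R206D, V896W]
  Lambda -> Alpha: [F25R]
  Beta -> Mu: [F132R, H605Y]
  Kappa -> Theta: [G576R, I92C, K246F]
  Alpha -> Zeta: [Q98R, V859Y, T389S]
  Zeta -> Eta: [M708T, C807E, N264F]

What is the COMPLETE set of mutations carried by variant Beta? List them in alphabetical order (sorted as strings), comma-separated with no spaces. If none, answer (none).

Answer: N857C,Q668R,R889S

Derivation:
At Kappa: gained [] -> total []
At Beta: gained ['Q668R', 'N857C', 'R889S'] -> total ['N857C', 'Q668R', 'R889S']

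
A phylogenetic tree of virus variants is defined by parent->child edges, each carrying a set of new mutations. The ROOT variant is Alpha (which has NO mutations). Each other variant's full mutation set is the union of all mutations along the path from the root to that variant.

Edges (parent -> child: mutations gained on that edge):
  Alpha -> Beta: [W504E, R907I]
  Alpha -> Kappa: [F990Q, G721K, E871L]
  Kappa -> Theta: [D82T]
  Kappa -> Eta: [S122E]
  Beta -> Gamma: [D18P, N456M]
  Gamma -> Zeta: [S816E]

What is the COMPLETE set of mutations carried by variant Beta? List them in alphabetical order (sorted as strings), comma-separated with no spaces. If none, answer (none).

At Alpha: gained [] -> total []
At Beta: gained ['W504E', 'R907I'] -> total ['R907I', 'W504E']

Answer: R907I,W504E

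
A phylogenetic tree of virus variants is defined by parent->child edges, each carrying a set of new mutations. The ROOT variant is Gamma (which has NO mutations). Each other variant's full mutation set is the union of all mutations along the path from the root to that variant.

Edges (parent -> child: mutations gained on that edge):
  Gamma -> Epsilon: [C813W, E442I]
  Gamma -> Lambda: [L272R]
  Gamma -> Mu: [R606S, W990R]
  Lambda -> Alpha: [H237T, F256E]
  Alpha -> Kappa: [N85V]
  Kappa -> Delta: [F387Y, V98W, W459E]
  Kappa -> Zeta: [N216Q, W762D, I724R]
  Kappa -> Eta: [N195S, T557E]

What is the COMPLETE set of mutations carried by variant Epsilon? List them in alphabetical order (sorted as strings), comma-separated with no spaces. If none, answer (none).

Answer: C813W,E442I

Derivation:
At Gamma: gained [] -> total []
At Epsilon: gained ['C813W', 'E442I'] -> total ['C813W', 'E442I']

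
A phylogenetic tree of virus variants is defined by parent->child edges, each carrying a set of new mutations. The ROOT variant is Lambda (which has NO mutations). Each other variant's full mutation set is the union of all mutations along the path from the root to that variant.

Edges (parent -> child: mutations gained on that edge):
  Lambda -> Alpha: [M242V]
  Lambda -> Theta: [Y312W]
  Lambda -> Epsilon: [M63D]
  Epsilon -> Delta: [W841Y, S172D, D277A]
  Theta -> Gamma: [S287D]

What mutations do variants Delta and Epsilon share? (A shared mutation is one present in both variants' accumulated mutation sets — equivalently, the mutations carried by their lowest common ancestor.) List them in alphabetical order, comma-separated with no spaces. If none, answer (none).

Accumulating mutations along path to Delta:
  At Lambda: gained [] -> total []
  At Epsilon: gained ['M63D'] -> total ['M63D']
  At Delta: gained ['W841Y', 'S172D', 'D277A'] -> total ['D277A', 'M63D', 'S172D', 'W841Y']
Mutations(Delta) = ['D277A', 'M63D', 'S172D', 'W841Y']
Accumulating mutations along path to Epsilon:
  At Lambda: gained [] -> total []
  At Epsilon: gained ['M63D'] -> total ['M63D']
Mutations(Epsilon) = ['M63D']
Intersection: ['D277A', 'M63D', 'S172D', 'W841Y'] ∩ ['M63D'] = ['M63D']

Answer: M63D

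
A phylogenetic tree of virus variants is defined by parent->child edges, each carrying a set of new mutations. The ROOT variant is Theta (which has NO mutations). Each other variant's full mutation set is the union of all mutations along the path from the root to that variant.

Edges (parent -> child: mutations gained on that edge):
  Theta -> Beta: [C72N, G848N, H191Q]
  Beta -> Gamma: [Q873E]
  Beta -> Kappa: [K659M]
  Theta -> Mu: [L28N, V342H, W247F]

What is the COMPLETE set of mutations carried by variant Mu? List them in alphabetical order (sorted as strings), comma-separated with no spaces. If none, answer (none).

At Theta: gained [] -> total []
At Mu: gained ['L28N', 'V342H', 'W247F'] -> total ['L28N', 'V342H', 'W247F']

Answer: L28N,V342H,W247F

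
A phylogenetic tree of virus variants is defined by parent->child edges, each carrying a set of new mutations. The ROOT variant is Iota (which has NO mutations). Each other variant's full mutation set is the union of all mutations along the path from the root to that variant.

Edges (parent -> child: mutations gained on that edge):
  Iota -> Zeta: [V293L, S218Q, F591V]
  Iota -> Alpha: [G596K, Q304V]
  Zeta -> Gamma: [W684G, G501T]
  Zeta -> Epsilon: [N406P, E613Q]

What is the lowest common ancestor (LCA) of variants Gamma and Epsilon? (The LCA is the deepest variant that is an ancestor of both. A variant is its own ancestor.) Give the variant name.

Path from root to Gamma: Iota -> Zeta -> Gamma
  ancestors of Gamma: {Iota, Zeta, Gamma}
Path from root to Epsilon: Iota -> Zeta -> Epsilon
  ancestors of Epsilon: {Iota, Zeta, Epsilon}
Common ancestors: {Iota, Zeta}
Walk up from Epsilon: Epsilon (not in ancestors of Gamma), Zeta (in ancestors of Gamma), Iota (in ancestors of Gamma)
Deepest common ancestor (LCA) = Zeta

Answer: Zeta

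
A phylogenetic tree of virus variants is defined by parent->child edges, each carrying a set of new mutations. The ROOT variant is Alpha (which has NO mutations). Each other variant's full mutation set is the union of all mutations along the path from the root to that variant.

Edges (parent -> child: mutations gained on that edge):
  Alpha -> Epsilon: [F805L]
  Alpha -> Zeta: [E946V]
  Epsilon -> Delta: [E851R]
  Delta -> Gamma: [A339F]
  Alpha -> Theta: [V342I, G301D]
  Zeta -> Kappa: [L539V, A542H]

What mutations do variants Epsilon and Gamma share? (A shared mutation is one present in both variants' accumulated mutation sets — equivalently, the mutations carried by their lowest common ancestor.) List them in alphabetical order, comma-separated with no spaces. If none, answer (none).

Accumulating mutations along path to Epsilon:
  At Alpha: gained [] -> total []
  At Epsilon: gained ['F805L'] -> total ['F805L']
Mutations(Epsilon) = ['F805L']
Accumulating mutations along path to Gamma:
  At Alpha: gained [] -> total []
  At Epsilon: gained ['F805L'] -> total ['F805L']
  At Delta: gained ['E851R'] -> total ['E851R', 'F805L']
  At Gamma: gained ['A339F'] -> total ['A339F', 'E851R', 'F805L']
Mutations(Gamma) = ['A339F', 'E851R', 'F805L']
Intersection: ['F805L'] ∩ ['A339F', 'E851R', 'F805L'] = ['F805L']

Answer: F805L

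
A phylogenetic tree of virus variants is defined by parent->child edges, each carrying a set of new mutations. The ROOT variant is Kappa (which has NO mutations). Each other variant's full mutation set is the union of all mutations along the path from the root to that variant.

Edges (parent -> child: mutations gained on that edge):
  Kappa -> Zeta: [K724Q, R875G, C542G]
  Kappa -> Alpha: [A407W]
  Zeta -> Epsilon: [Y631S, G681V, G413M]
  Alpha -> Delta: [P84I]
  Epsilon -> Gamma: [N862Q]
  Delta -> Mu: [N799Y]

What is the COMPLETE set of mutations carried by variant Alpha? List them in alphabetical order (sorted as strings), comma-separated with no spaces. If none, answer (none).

Answer: A407W

Derivation:
At Kappa: gained [] -> total []
At Alpha: gained ['A407W'] -> total ['A407W']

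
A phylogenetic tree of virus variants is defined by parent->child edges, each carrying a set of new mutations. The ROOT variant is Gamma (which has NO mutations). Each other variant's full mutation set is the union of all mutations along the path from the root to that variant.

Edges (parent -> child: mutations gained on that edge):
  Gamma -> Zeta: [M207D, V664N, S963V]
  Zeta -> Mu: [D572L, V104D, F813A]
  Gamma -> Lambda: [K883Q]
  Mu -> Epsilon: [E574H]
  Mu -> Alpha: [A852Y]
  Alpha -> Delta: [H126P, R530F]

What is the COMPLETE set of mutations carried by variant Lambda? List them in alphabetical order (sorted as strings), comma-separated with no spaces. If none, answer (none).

Answer: K883Q

Derivation:
At Gamma: gained [] -> total []
At Lambda: gained ['K883Q'] -> total ['K883Q']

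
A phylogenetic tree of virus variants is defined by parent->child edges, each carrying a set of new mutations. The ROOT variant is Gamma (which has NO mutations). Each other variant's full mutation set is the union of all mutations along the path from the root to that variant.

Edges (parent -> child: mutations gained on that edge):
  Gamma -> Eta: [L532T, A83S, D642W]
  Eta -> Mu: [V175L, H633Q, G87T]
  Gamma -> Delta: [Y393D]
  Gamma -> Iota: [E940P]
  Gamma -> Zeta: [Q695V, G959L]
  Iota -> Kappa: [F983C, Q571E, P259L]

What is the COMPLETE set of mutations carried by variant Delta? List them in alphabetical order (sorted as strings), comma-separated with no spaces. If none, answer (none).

Answer: Y393D

Derivation:
At Gamma: gained [] -> total []
At Delta: gained ['Y393D'] -> total ['Y393D']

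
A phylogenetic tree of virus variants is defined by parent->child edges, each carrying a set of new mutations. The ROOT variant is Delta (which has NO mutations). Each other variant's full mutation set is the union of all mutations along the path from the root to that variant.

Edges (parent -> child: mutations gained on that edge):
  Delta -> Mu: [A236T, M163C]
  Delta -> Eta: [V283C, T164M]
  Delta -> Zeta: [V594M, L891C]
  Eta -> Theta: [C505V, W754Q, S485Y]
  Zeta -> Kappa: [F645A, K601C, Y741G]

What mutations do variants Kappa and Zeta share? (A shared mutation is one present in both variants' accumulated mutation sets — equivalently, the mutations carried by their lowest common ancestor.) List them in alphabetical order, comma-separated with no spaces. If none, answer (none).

Answer: L891C,V594M

Derivation:
Accumulating mutations along path to Kappa:
  At Delta: gained [] -> total []
  At Zeta: gained ['V594M', 'L891C'] -> total ['L891C', 'V594M']
  At Kappa: gained ['F645A', 'K601C', 'Y741G'] -> total ['F645A', 'K601C', 'L891C', 'V594M', 'Y741G']
Mutations(Kappa) = ['F645A', 'K601C', 'L891C', 'V594M', 'Y741G']
Accumulating mutations along path to Zeta:
  At Delta: gained [] -> total []
  At Zeta: gained ['V594M', 'L891C'] -> total ['L891C', 'V594M']
Mutations(Zeta) = ['L891C', 'V594M']
Intersection: ['F645A', 'K601C', 'L891C', 'V594M', 'Y741G'] ∩ ['L891C', 'V594M'] = ['L891C', 'V594M']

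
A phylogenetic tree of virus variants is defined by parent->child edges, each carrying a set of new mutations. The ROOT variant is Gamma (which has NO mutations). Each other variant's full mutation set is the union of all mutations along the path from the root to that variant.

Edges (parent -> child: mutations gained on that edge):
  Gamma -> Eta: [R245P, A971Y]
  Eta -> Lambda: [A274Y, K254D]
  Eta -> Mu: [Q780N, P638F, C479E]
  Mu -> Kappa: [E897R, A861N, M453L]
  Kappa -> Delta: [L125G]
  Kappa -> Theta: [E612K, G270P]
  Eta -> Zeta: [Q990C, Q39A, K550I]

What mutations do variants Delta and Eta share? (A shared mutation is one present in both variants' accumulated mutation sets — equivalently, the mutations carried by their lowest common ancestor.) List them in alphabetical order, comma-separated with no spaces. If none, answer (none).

Answer: A971Y,R245P

Derivation:
Accumulating mutations along path to Delta:
  At Gamma: gained [] -> total []
  At Eta: gained ['R245P', 'A971Y'] -> total ['A971Y', 'R245P']
  At Mu: gained ['Q780N', 'P638F', 'C479E'] -> total ['A971Y', 'C479E', 'P638F', 'Q780N', 'R245P']
  At Kappa: gained ['E897R', 'A861N', 'M453L'] -> total ['A861N', 'A971Y', 'C479E', 'E897R', 'M453L', 'P638F', 'Q780N', 'R245P']
  At Delta: gained ['L125G'] -> total ['A861N', 'A971Y', 'C479E', 'E897R', 'L125G', 'M453L', 'P638F', 'Q780N', 'R245P']
Mutations(Delta) = ['A861N', 'A971Y', 'C479E', 'E897R', 'L125G', 'M453L', 'P638F', 'Q780N', 'R245P']
Accumulating mutations along path to Eta:
  At Gamma: gained [] -> total []
  At Eta: gained ['R245P', 'A971Y'] -> total ['A971Y', 'R245P']
Mutations(Eta) = ['A971Y', 'R245P']
Intersection: ['A861N', 'A971Y', 'C479E', 'E897R', 'L125G', 'M453L', 'P638F', 'Q780N', 'R245P'] ∩ ['A971Y', 'R245P'] = ['A971Y', 'R245P']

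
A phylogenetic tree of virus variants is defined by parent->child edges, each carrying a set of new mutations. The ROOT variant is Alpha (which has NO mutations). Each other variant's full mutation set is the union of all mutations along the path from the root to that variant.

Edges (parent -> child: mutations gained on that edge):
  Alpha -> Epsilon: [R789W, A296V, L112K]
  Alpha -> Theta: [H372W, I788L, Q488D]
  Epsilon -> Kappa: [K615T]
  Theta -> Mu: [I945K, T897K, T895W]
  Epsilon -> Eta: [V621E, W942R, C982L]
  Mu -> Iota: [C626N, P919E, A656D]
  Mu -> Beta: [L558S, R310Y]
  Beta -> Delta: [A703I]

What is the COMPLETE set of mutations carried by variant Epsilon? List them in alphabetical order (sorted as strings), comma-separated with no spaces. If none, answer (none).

At Alpha: gained [] -> total []
At Epsilon: gained ['R789W', 'A296V', 'L112K'] -> total ['A296V', 'L112K', 'R789W']

Answer: A296V,L112K,R789W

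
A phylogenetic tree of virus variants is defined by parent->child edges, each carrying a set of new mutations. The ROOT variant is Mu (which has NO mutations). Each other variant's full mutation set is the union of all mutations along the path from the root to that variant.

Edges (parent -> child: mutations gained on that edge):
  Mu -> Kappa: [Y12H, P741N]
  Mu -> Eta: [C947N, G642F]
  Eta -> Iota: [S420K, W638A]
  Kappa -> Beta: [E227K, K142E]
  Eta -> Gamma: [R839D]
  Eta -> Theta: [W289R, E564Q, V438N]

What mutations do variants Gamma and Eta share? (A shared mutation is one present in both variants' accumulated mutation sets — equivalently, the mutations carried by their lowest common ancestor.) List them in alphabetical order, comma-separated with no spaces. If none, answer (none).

Answer: C947N,G642F

Derivation:
Accumulating mutations along path to Gamma:
  At Mu: gained [] -> total []
  At Eta: gained ['C947N', 'G642F'] -> total ['C947N', 'G642F']
  At Gamma: gained ['R839D'] -> total ['C947N', 'G642F', 'R839D']
Mutations(Gamma) = ['C947N', 'G642F', 'R839D']
Accumulating mutations along path to Eta:
  At Mu: gained [] -> total []
  At Eta: gained ['C947N', 'G642F'] -> total ['C947N', 'G642F']
Mutations(Eta) = ['C947N', 'G642F']
Intersection: ['C947N', 'G642F', 'R839D'] ∩ ['C947N', 'G642F'] = ['C947N', 'G642F']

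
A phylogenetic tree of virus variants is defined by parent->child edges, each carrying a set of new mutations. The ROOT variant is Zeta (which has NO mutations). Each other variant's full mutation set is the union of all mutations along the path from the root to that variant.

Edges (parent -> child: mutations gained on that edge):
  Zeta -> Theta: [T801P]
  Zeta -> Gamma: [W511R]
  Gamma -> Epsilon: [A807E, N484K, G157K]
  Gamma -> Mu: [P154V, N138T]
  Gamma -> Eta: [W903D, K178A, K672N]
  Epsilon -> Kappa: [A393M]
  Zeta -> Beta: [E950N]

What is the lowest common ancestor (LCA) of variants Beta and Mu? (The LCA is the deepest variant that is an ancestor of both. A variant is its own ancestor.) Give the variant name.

Path from root to Beta: Zeta -> Beta
  ancestors of Beta: {Zeta, Beta}
Path from root to Mu: Zeta -> Gamma -> Mu
  ancestors of Mu: {Zeta, Gamma, Mu}
Common ancestors: {Zeta}
Walk up from Mu: Mu (not in ancestors of Beta), Gamma (not in ancestors of Beta), Zeta (in ancestors of Beta)
Deepest common ancestor (LCA) = Zeta

Answer: Zeta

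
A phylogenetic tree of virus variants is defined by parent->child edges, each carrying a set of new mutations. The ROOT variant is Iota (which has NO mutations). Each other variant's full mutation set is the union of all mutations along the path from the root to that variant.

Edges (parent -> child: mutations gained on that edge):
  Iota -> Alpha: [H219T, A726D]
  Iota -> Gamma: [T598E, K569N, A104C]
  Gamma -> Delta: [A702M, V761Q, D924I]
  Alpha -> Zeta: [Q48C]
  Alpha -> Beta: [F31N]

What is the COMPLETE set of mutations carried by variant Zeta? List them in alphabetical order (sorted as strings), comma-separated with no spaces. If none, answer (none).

Answer: A726D,H219T,Q48C

Derivation:
At Iota: gained [] -> total []
At Alpha: gained ['H219T', 'A726D'] -> total ['A726D', 'H219T']
At Zeta: gained ['Q48C'] -> total ['A726D', 'H219T', 'Q48C']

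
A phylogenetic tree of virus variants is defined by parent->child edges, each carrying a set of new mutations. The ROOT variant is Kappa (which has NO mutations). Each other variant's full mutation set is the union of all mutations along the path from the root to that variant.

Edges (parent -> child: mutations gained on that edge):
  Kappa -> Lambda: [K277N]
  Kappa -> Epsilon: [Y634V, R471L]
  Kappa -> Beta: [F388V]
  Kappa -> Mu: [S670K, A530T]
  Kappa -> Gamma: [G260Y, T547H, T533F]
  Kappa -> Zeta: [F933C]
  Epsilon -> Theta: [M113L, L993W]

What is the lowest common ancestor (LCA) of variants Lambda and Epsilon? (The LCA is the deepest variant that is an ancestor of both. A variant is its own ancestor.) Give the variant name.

Answer: Kappa

Derivation:
Path from root to Lambda: Kappa -> Lambda
  ancestors of Lambda: {Kappa, Lambda}
Path from root to Epsilon: Kappa -> Epsilon
  ancestors of Epsilon: {Kappa, Epsilon}
Common ancestors: {Kappa}
Walk up from Epsilon: Epsilon (not in ancestors of Lambda), Kappa (in ancestors of Lambda)
Deepest common ancestor (LCA) = Kappa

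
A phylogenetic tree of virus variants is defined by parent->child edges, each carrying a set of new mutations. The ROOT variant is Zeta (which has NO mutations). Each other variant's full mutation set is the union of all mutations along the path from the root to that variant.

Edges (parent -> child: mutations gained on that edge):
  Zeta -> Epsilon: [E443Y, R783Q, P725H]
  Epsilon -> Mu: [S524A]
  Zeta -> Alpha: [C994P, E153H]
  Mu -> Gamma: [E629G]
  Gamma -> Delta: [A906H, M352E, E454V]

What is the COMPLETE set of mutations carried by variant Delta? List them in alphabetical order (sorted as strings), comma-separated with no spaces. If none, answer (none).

At Zeta: gained [] -> total []
At Epsilon: gained ['E443Y', 'R783Q', 'P725H'] -> total ['E443Y', 'P725H', 'R783Q']
At Mu: gained ['S524A'] -> total ['E443Y', 'P725H', 'R783Q', 'S524A']
At Gamma: gained ['E629G'] -> total ['E443Y', 'E629G', 'P725H', 'R783Q', 'S524A']
At Delta: gained ['A906H', 'M352E', 'E454V'] -> total ['A906H', 'E443Y', 'E454V', 'E629G', 'M352E', 'P725H', 'R783Q', 'S524A']

Answer: A906H,E443Y,E454V,E629G,M352E,P725H,R783Q,S524A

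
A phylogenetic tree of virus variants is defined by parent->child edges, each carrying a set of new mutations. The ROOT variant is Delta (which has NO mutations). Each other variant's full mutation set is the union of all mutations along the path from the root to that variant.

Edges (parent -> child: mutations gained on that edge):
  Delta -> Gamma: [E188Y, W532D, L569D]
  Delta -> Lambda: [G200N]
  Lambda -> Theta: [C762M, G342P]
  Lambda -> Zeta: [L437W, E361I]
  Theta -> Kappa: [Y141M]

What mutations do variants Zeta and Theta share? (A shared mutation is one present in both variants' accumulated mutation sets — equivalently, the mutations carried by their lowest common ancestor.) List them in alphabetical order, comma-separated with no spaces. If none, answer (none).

Answer: G200N

Derivation:
Accumulating mutations along path to Zeta:
  At Delta: gained [] -> total []
  At Lambda: gained ['G200N'] -> total ['G200N']
  At Zeta: gained ['L437W', 'E361I'] -> total ['E361I', 'G200N', 'L437W']
Mutations(Zeta) = ['E361I', 'G200N', 'L437W']
Accumulating mutations along path to Theta:
  At Delta: gained [] -> total []
  At Lambda: gained ['G200N'] -> total ['G200N']
  At Theta: gained ['C762M', 'G342P'] -> total ['C762M', 'G200N', 'G342P']
Mutations(Theta) = ['C762M', 'G200N', 'G342P']
Intersection: ['E361I', 'G200N', 'L437W'] ∩ ['C762M', 'G200N', 'G342P'] = ['G200N']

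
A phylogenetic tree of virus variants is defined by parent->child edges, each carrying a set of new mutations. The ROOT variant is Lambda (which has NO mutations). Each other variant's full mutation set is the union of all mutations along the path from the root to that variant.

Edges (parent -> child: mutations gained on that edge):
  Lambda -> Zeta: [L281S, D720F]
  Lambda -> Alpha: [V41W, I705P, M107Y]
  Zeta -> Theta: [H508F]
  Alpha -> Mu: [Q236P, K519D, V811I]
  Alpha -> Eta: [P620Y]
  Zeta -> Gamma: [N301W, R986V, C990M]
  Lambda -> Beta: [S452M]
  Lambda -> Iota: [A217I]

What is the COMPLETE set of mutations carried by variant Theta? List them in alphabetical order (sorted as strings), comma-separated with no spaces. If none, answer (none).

Answer: D720F,H508F,L281S

Derivation:
At Lambda: gained [] -> total []
At Zeta: gained ['L281S', 'D720F'] -> total ['D720F', 'L281S']
At Theta: gained ['H508F'] -> total ['D720F', 'H508F', 'L281S']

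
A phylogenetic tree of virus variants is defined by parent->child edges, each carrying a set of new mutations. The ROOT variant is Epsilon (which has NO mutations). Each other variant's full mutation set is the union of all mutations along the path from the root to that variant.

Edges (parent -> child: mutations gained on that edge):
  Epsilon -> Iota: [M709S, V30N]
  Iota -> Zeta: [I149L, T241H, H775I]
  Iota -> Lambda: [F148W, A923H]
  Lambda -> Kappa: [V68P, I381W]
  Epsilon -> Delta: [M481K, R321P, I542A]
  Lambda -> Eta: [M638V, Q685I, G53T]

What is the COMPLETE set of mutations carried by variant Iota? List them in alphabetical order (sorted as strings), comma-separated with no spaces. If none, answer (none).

Answer: M709S,V30N

Derivation:
At Epsilon: gained [] -> total []
At Iota: gained ['M709S', 'V30N'] -> total ['M709S', 'V30N']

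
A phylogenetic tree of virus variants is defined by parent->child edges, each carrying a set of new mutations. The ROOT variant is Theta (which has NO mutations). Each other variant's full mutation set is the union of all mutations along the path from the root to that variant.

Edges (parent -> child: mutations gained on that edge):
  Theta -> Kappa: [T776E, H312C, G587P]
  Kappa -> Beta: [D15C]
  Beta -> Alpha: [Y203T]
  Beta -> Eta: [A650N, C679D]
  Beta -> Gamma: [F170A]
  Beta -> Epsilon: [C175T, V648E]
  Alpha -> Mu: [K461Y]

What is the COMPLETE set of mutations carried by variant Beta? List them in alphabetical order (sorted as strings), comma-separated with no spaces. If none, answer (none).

At Theta: gained [] -> total []
At Kappa: gained ['T776E', 'H312C', 'G587P'] -> total ['G587P', 'H312C', 'T776E']
At Beta: gained ['D15C'] -> total ['D15C', 'G587P', 'H312C', 'T776E']

Answer: D15C,G587P,H312C,T776E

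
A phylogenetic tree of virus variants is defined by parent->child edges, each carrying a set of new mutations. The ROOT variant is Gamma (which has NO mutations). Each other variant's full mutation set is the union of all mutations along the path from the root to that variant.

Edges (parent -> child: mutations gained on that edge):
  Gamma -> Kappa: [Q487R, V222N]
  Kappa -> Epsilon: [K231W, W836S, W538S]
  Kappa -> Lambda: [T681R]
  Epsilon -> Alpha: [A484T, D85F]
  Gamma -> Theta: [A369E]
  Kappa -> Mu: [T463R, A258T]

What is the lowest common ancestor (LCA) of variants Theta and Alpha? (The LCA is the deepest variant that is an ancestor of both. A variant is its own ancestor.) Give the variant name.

Answer: Gamma

Derivation:
Path from root to Theta: Gamma -> Theta
  ancestors of Theta: {Gamma, Theta}
Path from root to Alpha: Gamma -> Kappa -> Epsilon -> Alpha
  ancestors of Alpha: {Gamma, Kappa, Epsilon, Alpha}
Common ancestors: {Gamma}
Walk up from Alpha: Alpha (not in ancestors of Theta), Epsilon (not in ancestors of Theta), Kappa (not in ancestors of Theta), Gamma (in ancestors of Theta)
Deepest common ancestor (LCA) = Gamma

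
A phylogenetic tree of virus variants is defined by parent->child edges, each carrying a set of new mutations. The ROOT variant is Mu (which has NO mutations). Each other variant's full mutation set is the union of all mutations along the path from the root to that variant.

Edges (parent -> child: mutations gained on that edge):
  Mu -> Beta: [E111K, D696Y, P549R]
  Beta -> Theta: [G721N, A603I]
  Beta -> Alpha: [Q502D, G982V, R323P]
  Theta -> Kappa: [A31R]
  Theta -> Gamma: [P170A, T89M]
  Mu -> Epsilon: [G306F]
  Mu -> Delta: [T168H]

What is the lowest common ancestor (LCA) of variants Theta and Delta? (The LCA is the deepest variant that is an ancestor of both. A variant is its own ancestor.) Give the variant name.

Path from root to Theta: Mu -> Beta -> Theta
  ancestors of Theta: {Mu, Beta, Theta}
Path from root to Delta: Mu -> Delta
  ancestors of Delta: {Mu, Delta}
Common ancestors: {Mu}
Walk up from Delta: Delta (not in ancestors of Theta), Mu (in ancestors of Theta)
Deepest common ancestor (LCA) = Mu

Answer: Mu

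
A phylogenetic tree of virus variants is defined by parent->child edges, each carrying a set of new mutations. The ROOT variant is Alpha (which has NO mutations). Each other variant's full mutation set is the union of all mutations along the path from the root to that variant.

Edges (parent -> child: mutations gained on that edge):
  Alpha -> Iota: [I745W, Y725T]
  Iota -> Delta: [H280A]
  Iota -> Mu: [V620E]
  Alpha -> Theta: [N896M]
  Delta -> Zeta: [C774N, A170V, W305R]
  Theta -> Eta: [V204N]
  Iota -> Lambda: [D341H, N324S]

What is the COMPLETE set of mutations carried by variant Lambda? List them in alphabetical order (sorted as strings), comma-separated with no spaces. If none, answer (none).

At Alpha: gained [] -> total []
At Iota: gained ['I745W', 'Y725T'] -> total ['I745W', 'Y725T']
At Lambda: gained ['D341H', 'N324S'] -> total ['D341H', 'I745W', 'N324S', 'Y725T']

Answer: D341H,I745W,N324S,Y725T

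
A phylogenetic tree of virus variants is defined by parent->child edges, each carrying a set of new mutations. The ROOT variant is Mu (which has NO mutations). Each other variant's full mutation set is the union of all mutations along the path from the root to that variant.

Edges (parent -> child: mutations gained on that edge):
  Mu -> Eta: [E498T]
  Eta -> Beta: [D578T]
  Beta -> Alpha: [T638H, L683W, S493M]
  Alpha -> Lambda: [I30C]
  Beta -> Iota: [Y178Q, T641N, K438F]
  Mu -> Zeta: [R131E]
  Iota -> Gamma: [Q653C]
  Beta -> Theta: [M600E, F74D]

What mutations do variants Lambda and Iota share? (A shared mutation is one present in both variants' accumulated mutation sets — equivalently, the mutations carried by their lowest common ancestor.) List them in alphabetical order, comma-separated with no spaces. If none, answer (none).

Answer: D578T,E498T

Derivation:
Accumulating mutations along path to Lambda:
  At Mu: gained [] -> total []
  At Eta: gained ['E498T'] -> total ['E498T']
  At Beta: gained ['D578T'] -> total ['D578T', 'E498T']
  At Alpha: gained ['T638H', 'L683W', 'S493M'] -> total ['D578T', 'E498T', 'L683W', 'S493M', 'T638H']
  At Lambda: gained ['I30C'] -> total ['D578T', 'E498T', 'I30C', 'L683W', 'S493M', 'T638H']
Mutations(Lambda) = ['D578T', 'E498T', 'I30C', 'L683W', 'S493M', 'T638H']
Accumulating mutations along path to Iota:
  At Mu: gained [] -> total []
  At Eta: gained ['E498T'] -> total ['E498T']
  At Beta: gained ['D578T'] -> total ['D578T', 'E498T']
  At Iota: gained ['Y178Q', 'T641N', 'K438F'] -> total ['D578T', 'E498T', 'K438F', 'T641N', 'Y178Q']
Mutations(Iota) = ['D578T', 'E498T', 'K438F', 'T641N', 'Y178Q']
Intersection: ['D578T', 'E498T', 'I30C', 'L683W', 'S493M', 'T638H'] ∩ ['D578T', 'E498T', 'K438F', 'T641N', 'Y178Q'] = ['D578T', 'E498T']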